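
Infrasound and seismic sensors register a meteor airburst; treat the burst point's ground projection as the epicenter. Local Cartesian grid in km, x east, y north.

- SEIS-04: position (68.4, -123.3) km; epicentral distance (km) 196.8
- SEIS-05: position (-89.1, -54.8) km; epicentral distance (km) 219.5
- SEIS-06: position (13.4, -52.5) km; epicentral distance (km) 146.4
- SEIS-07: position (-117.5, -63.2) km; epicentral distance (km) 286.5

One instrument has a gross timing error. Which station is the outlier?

Solve using three stations at a time. Using SEIS-04, SEIS-05, SEIS-06 (subtract circle equations pairwise → linear system) gives (x, y) ≈ (89.8, 72.2).
Distances from that point to each station vs reported:
  SEIS-04: calculated 196.7 vs reported 196.8 → residual 0.1 km
  SEIS-05: calculated 219.4 vs reported 219.5 → residual 0.1 km
  SEIS-06: calculated 146.3 vs reported 146.4 → residual 0.1 km
  SEIS-07: calculated 247.6 vs reported 286.5 → residual 38.9 km
SEIS-04, SEIS-05, SEIS-06 are mutually consistent (residuals ≈ 0); SEIS-07 is off by 38.9 km.

SEIS-07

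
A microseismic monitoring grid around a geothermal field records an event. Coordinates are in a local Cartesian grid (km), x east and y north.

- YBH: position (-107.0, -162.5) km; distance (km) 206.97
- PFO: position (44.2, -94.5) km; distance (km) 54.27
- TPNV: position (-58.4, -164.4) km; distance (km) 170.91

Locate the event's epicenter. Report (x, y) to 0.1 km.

Circle about each station: (x + 107.0)² + (y + 162.5)² = 206.97²; (x − 44.2)² + (y + 94.5)² = 54.27²; (x + 58.4)² + (y + 164.4)² = 170.91².
Subtracting the YBH equation from the PFO and TPNV equations removes the quadratic terms:
302.4 x + 136.0 y = 12919.99
97.2 x − 3.8 y = 6209.02
Solving the 2×2 system: x ≈ 62.2, y ≈ -43.3 km.
Check against YBH (with the unrounded x, y): √((x + 107.0)²+(y + 162.5)²) = 206.98 ≈ 206.97 km. ✓

62.2 km east, -43.3 km north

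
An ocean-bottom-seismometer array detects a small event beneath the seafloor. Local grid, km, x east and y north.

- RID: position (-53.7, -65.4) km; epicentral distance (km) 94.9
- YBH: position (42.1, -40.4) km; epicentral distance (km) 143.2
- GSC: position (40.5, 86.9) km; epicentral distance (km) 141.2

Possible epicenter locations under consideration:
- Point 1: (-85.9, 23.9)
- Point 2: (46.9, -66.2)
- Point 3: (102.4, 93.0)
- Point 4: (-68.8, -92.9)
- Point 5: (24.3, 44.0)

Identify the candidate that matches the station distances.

For each candidate, compare |candidate − station| to the reported distance:
Point 1: residuals RID 0.0, YBH 0.0, GSC 0.0 → max 0.0 km
Point 2: residuals RID 5.7, YBH 117.0, GSC 12.0 → max 117.0 km
Point 3: residuals RID 127.5, YBH 3.2, GSC 79.0 → max 127.5 km
Point 4: residuals RID 63.5, YBH 20.5, GSC 69.2 → max 69.2 km
Point 5: residuals RID 39.5, YBH 56.9, GSC 95.3 → max 95.3 km
Only Point 1 has all residuals ≈ 0.

Point 1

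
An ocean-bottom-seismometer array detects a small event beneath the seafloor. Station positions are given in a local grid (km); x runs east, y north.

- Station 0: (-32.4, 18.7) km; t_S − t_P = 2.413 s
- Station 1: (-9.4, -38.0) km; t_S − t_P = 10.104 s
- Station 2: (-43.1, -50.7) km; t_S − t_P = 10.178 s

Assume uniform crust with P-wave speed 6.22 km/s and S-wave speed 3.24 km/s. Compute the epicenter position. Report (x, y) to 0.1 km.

Distance from S−P lag: d = Δt · v_P v_S / (v_P − v_S) = Δt · (6.22·3.24)/(6.22−3.24) ≈ 6.7627·Δt.
So d_Station 0 = 16.32, d_Station 1 = 68.33, d_Station 2 = 68.83 km.
Circle about each station: (x + 32.4)² + (y − 18.7)² = 16.32²; (x + 9.4)² + (y + 38.0)² = 68.33²; (x + 43.1)² + (y + 50.7)² = 68.83².
Subtracting pairs of circle equations eliminates x²+y² and gives linear equations (the radical axes):
46.0 x − 113.4 y = -4269.74
-21.4 x − 138.8 y = -1442.58
Solving the 2×2 system: x ≈ -48.7, y ≈ 17.9 km.

(-48.7, 17.9)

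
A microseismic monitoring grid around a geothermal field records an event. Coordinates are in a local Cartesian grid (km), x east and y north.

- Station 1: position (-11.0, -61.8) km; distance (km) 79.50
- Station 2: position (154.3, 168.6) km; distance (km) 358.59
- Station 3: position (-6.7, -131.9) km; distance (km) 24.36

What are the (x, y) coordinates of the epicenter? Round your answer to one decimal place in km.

(-30.0, -139.0)

Circle about each station: (x + 11.0)² + (y + 61.8)² = 79.50²; (x − 154.3)² + (y − 168.6)² = 358.59²; (x + 6.7)² + (y + 131.9)² = 24.36².
Subtracting pairs of circle equations eliminates x²+y² and gives linear equations (the radical axes):
330.6 x + 460.8 y = -73972.33
8.6 x − 140.2 y = 19229.10
Solving the 2×2 system: x ≈ -30.0, y ≈ -139.0 km.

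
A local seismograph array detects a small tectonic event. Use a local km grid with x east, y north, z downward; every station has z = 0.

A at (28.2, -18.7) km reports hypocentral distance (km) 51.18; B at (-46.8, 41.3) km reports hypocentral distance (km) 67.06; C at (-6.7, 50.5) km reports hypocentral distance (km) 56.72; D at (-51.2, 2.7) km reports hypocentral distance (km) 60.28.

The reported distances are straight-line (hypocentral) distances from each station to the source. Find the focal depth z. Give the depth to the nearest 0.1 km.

z ≈ 34.0 km

Each station gives a sphere (x−x_i)² + (y−y_i)² + z² = d_i² (stations at z=0).
Subtracting the A sphere from B and C: z² cancels, leaving linear equations in x and y:
-150.0 x + 120.0 y = 873.35
-69.8 x + 138.4 y = 852.44
Solving: x ≈ -1.500, y ≈ 5.403 km (keep extra digits for the depth step; rounded: -1.5, 5.4).
Then from the A sphere: z² = 51.18² − (x − 28.2)² − (y + 18.7)² with x = -1.500, y = 5.403, so z ≈ 34.005 ≈ 34.0 km.
Check against D (with the unrounded solution): distance 60.28 ≈ 60.28 km. ✓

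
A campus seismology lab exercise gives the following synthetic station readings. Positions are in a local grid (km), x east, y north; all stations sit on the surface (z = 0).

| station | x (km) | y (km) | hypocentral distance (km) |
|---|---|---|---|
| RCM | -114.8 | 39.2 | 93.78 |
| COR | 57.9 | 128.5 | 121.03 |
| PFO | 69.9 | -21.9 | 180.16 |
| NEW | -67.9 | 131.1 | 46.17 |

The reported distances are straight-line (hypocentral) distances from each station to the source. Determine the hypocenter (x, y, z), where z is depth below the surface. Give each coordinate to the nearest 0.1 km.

Each station gives a sphere (x−x_i)² + (y−y_i)² + z² = d_i² (stations at z=0).
Subtracting the RCM sphere from COR and PFO: z² cancels, leaving linear equations in x and y:
345.4 x + 178.6 y = -704.59
369.4 x − 122.2 y = -33013.00
Solving: x ≈ -55.297, y ≈ 102.996 km (keep extra digits for the depth step; rounded: -55.3, 103.0).
Then from the RCM sphere: z² = 93.78² − (x + 114.8)² − (y − 39.2)² with x = -55.297, y = 102.996, so z ≈ 34.412 ≈ 34.4 km.

x ≈ -55.3 km, y ≈ 103.0 km, depth ≈ 34.4 km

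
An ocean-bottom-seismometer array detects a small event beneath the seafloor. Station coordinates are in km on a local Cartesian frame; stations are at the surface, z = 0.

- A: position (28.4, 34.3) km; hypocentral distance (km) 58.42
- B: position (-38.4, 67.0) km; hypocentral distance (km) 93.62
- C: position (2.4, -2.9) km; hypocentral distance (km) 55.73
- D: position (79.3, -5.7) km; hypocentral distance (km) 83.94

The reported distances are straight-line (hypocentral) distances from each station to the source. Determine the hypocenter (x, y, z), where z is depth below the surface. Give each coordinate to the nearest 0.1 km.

x ≈ 15.8 km, y ≈ 11.3 km, depth ≈ 52.2 km

Each station gives a sphere (x−x_i)² + (y−y_i)² + z² = d_i² (stations at z=0).
Subtracting the A sphere from B and C: z² cancels, leaving linear equations in x and y:
-133.6 x + 65.4 y = -1371.30
-52.0 x − 74.4 y = -1661.82
Solving: x ≈ 15.794, y ≈ 11.297 km (keep extra digits for the depth step; rounded: 15.8, 11.3).
Then from the A sphere: z² = 58.42² − (x − 28.4)² − (y − 34.3)² with x = 15.794, y = 11.297, so z ≈ 52.200 ≈ 52.2 km.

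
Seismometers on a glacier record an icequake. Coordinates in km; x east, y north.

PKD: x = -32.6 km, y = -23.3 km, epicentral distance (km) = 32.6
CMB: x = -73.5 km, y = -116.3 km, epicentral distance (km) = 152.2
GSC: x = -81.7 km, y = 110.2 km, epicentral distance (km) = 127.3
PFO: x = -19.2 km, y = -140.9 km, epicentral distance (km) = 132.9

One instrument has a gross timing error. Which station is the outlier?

CMB

Solve using three stations at a time. Using PKD, GSC, PFO (subtract circle equations pairwise → linear system) gives (x, y) ≈ (-64.3, -15.9).
Distances from that point to each station vs reported:
  PKD: calculated 32.6 vs reported 32.6 → residual 0.0 km
  CMB: calculated 100.8 vs reported 152.2 → residual 51.4 km
  GSC: calculated 127.3 vs reported 127.3 → residual 0.0 km
  PFO: calculated 132.9 vs reported 132.9 → residual 0.0 km
PKD, GSC, PFO are mutually consistent (residuals ≈ 0); CMB is off by 51.4 km.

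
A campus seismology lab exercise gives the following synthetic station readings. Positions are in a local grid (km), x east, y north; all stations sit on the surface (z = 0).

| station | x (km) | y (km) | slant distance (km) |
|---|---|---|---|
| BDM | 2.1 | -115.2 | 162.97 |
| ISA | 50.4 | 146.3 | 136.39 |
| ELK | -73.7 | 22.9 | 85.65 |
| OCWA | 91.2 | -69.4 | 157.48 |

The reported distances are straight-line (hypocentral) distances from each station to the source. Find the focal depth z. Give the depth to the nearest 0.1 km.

Each station gives a sphere (x−x_i)² + (y−y_i)² + z² = d_i² (stations at z=0).
Subtracting the BDM sphere from ISA and ELK: z² cancels, leaving linear equations in x and y:
96.6 x + 523.0 y = 18625.39
-151.6 x + 276.2 y = 11903.95
Solving: x ≈ -10.205, y ≈ 37.498 km (keep extra digits for the depth step; rounded: -10.2, 37.5).
Then from the BDM sphere: z² = 162.97² − (x − 2.1)² − (y + 115.2)² with x = -10.205, y = 37.498, so z ≈ 55.598 ≈ 55.6 km.
Check against OCWA (with the unrounded solution): distance 157.48 ≈ 157.48 km. ✓

z ≈ 55.6 km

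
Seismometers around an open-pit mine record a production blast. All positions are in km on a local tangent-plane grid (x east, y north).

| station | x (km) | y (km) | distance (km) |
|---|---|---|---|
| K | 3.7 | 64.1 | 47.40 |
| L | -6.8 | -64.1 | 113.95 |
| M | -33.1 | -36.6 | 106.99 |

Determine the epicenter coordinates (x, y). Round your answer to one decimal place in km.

Circle about each station: (x − 3.7)² + (y − 64.1)² = 47.40²; (x + 6.8)² + (y + 64.1)² = 113.95²; (x + 33.1)² + (y + 36.6)² = 106.99².
Subtracting the K equation from the L and M equations removes the quadratic terms:
-21.0 x − 256.4 y = -10705.29
-73.6 x − 201.4 y = -10887.43
Solving the 2×2 system: x ≈ 43.4, y ≈ 38.2 km.

(43.4, 38.2)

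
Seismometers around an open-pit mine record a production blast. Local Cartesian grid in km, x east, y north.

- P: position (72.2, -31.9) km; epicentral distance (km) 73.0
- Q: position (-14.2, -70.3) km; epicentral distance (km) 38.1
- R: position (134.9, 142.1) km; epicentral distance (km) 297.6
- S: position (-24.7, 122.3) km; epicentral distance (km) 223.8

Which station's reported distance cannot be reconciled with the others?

P

Solve using three stations at a time. Using Q, R, S (subtract circle equations pairwise → linear system) gives (x, y) ≈ (-36.5, -101.2).
Distances from that point to each station vs reported:
  P: calculated 128.9 vs reported 73.0 → residual 55.9 km
  Q: calculated 38.1 vs reported 38.1 → residual 0.0 km
  R: calculated 297.6 vs reported 297.6 → residual 0.0 km
  S: calculated 223.8 vs reported 223.8 → residual 0.0 km
Q, R, S are mutually consistent (residuals ≈ 0); P is off by 55.9 km.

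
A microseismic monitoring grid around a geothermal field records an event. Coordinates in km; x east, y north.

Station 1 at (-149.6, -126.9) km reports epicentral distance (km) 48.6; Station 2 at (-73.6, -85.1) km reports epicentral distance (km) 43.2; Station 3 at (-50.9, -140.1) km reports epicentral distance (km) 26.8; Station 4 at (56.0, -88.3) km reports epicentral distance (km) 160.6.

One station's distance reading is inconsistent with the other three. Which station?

Station 3

Solve using three stations at a time. Using Station 1, Station 2, Station 4 (subtract circle equations pairwise → linear system) gives (x, y) ≈ (-101.9, -117.8).
Distances from that point to each station vs reported:
  Station 1: calculated 48.6 vs reported 48.6 → residual 0.0 km
  Station 2: calculated 43.2 vs reported 43.2 → residual 0.0 km
  Station 3: calculated 55.7 vs reported 26.8 → residual 28.9 km
  Station 4: calculated 160.6 vs reported 160.6 → residual 0.0 km
Station 1, Station 2, Station 4 are mutually consistent (residuals ≈ 0); Station 3 is off by 28.9 km.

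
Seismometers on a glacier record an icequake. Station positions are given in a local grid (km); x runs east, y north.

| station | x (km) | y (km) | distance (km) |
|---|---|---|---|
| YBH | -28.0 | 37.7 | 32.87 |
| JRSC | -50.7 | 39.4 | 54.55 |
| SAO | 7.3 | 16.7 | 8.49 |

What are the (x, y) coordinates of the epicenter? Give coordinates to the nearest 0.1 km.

Circle about each station: (x + 28.0)² + (y − 37.7)² = 32.87²; (x + 50.7)² + (y − 39.4)² = 54.55²; (x − 7.3)² + (y − 16.7)² = 8.49².
Subtracting pairs of circle equations eliminates x²+y² and gives linear equations (the radical axes):
-45.4 x + 3.4 y = 22.29
70.6 x − 42.0 y = -864.75
Solving the 2×2 system: x ≈ 1.2, y ≈ 22.6 km.

(1.2, 22.6)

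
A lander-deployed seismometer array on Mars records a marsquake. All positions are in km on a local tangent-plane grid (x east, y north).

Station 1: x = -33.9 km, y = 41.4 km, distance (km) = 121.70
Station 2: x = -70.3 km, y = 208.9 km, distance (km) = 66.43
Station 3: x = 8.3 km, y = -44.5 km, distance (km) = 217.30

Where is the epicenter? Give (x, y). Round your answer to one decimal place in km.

Circle about each station: (x + 33.9)² + (y − 41.4)² = 121.70²; (x + 70.3)² + (y − 208.9)² = 66.43²; (x − 8.3)² + (y + 44.5)² = 217.30².
Subtracting the Station 1 equation from the Station 2 and Station 3 equations removes the quadratic terms:
-72.8 x + 335.0 y = 56116.08
84.4 x − 171.8 y = -33222.43
Solving the 2×2 system: x ≈ -94.4, y ≈ 147.0 km.

x ≈ -94.4 km, y ≈ 147.0 km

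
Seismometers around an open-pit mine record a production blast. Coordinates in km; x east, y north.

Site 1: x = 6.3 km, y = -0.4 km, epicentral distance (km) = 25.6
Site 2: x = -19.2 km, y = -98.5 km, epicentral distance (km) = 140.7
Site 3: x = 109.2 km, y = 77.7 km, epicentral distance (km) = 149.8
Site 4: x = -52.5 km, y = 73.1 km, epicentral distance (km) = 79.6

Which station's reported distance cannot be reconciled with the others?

Site 2

Solve using three stations at a time. Using Site 1, Site 3, Site 4 (subtract circle equations pairwise → linear system) gives (x, y) ≈ (-19.3, 0.7).
Distances from that point to each station vs reported:
  Site 1: calculated 25.6 vs reported 25.6 → residual 0.0 km
  Site 2: calculated 99.2 vs reported 140.7 → residual 41.5 km
  Site 3: calculated 149.8 vs reported 149.8 → residual 0.0 km
  Site 4: calculated 79.6 vs reported 79.6 → residual 0.0 km
Site 1, Site 3, Site 4 are mutually consistent (residuals ≈ 0); Site 2 is off by 41.5 km.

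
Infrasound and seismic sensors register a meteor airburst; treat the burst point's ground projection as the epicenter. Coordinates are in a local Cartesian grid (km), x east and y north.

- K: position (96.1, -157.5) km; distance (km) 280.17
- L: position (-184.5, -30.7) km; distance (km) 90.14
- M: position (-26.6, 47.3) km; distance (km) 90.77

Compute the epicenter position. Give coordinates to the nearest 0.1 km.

Circle about each station: (x − 96.1)² + (y + 157.5)² = 280.17²; (x + 184.5)² + (y + 30.7)² = 90.14²; (x + 26.6)² + (y − 47.3)² = 90.77².
Subtracting pairs of circle equations eliminates x²+y² and gives linear equations (the radical axes):
-561.2 x + 253.6 y = 71311.29
-245.4 x + 409.6 y = 39159.43
Solving the 2×2 system: x ≈ -115.0, y ≈ 26.7 km.

-115.0 km east, 26.7 km north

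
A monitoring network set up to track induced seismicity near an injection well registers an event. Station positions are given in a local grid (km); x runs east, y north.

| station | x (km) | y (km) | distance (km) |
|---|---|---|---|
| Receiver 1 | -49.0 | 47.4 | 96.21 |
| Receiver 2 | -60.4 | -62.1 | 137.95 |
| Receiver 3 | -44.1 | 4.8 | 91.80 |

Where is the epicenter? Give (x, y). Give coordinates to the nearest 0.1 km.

(45.0, 26.9)

Circle about each station: (x + 49.0)² + (y − 47.4)² = 96.21²; (x + 60.4)² + (y + 62.1)² = 137.95²; (x + 44.1)² + (y − 4.8)² = 91.80².
Subtracting the Receiver 1 equation from the Receiver 2 and Receiver 3 equations removes the quadratic terms:
-22.8 x − 219.0 y = -6917.03
9.8 x − 85.2 y = -1850.79
Solving the 2×2 system: x ≈ 45.0, y ≈ 26.9 km.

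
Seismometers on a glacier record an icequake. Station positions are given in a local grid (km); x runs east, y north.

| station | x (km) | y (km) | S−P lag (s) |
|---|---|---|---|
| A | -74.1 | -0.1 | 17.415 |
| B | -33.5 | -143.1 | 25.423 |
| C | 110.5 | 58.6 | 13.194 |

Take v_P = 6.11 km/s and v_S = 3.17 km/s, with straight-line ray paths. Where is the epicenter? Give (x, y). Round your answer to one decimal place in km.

x ≈ 40.4 km, y ≈ 7.2 km

Distance from S−P lag: d = Δt · v_P v_S / (v_P − v_S) = Δt · (6.11·3.17)/(6.11−3.17) ≈ 6.5880·Δt.
So d_A = 114.73, d_B = 167.49, d_C = 86.92 km.
Circle about each station: (x + 74.1)² + (y + 0.1)² = 114.73²; (x + 33.5)² + (y + 143.1)² = 167.49²; (x − 110.5)² + (y − 58.6)² = 86.92².
Subtracting the A equation from the B and C equations removes the quadratic terms:
81.2 x − 286.0 y = 1219.11
369.2 x + 117.4 y = 15761.28
Solving the 2×2 system: x ≈ 40.4, y ≈ 7.2 km.
Check against A (with the unrounded x, y): √((x + 74.1)²+(y + 0.1)²) = 114.73 ≈ 114.73 km. ✓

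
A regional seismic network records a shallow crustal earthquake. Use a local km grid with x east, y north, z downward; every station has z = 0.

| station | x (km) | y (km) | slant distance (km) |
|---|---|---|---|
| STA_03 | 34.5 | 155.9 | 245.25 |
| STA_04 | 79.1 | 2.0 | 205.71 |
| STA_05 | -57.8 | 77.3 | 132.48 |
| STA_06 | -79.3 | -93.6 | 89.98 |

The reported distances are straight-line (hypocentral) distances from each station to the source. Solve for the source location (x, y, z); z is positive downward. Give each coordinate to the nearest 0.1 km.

x ≈ -117.9 km, y ≈ -29.6 km, depth ≈ 50.1 km

Each station gives a sphere (x−x_i)² + (y−y_i)² + z² = d_i² (stations at z=0).
Subtracting the STA_03 sphere from STA_04 and STA_05: z² cancels, leaving linear equations in x and y:
89.2 x − 307.8 y = -1403.29
-184.6 x − 157.2 y = 26417.68
Solving: x ≈ -117.895, y ≈ -29.607 km (keep extra digits for the depth step; rounded: -117.9, -29.6).
Then from the STA_03 sphere: z² = 245.25² − (x − 34.5)² − (y − 155.9)² with x = -117.895, y = -29.607, so z ≈ 50.105 ≈ 50.1 km.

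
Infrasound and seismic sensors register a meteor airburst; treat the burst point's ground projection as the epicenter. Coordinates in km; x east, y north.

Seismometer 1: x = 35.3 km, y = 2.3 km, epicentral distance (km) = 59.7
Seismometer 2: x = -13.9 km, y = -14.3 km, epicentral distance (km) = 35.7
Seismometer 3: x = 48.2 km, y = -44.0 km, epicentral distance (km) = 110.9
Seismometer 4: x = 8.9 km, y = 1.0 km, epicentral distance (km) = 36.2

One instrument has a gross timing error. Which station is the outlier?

Solve using three stations at a time. Using Seismometer 1, Seismometer 2, Seismometer 4 (subtract circle equations pairwise → linear system) gives (x, y) ≈ (-21.5, 20.5).
Distances from that point to each station vs reported:
  Seismometer 1: calculated 59.7 vs reported 59.7 → residual 0.0 km
  Seismometer 2: calculated 35.6 vs reported 35.7 → residual 0.1 km
  Seismometer 3: calculated 95.0 vs reported 110.9 → residual 15.9 km
  Seismometer 4: calculated 36.1 vs reported 36.2 → residual 0.1 km
Seismometer 1, Seismometer 2, Seismometer 4 are mutually consistent (residuals ≈ 0); Seismometer 3 is off by 15.9 km.

Seismometer 3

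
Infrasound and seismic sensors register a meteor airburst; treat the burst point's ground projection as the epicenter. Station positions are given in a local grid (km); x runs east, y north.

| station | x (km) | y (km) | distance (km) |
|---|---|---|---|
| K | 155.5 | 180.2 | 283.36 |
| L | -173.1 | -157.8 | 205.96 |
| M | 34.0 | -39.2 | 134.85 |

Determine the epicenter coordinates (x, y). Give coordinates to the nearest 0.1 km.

-83.2 km east, 27.5 km north

Circle about each station: (x − 155.5)² + (y − 180.2)² = 283.36²; (x + 173.1)² + (y + 157.8)² = 205.96²; (x − 34.0)² + (y + 39.2)² = 134.85².
Subtracting pairs of circle equations eliminates x²+y² and gives linear equations (the radical axes):
-657.2 x − 676.0 y = 36085.53
-243.0 x − 438.8 y = 8148.72
Solving the 2×2 system: x ≈ -83.2, y ≈ 27.5 km.
Check against K (with the unrounded x, y): √((x − 155.5)²+(y − 180.2)²) = 283.36 ≈ 283.36 km. ✓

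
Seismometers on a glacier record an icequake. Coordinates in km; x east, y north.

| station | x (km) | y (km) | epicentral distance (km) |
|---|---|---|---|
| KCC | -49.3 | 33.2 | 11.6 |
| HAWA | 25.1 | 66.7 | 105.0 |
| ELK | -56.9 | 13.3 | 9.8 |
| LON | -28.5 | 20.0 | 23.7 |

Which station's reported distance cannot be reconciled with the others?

HAWA

Solve using three stations at a time. Using KCC, ELK, LON (subtract circle equations pairwise → linear system) gives (x, y) ≈ (-52.1, 21.9).
Distances from that point to each station vs reported:
  KCC: calculated 11.6 vs reported 11.6 → residual 0.0 km
  HAWA: calculated 89.3 vs reported 105.0 → residual 15.7 km
  ELK: calculated 9.8 vs reported 9.8 → residual 0.0 km
  LON: calculated 23.7 vs reported 23.7 → residual 0.0 km
KCC, ELK, LON are mutually consistent (residuals ≈ 0); HAWA is off by 15.7 km.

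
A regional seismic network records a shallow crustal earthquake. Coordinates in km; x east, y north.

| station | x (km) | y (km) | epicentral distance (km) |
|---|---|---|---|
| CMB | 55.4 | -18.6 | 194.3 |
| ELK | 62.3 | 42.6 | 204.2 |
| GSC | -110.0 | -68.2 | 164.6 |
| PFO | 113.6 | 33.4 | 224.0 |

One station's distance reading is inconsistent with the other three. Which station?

Solve using three stations at a time. Using CMB, GSC, PFO (subtract circle equations pairwise → linear system) gives (x, y) ≈ (-101.3, 95.9).
Distances from that point to each station vs reported:
  CMB: calculated 194.1 vs reported 194.3 → residual 0.2 km
  ELK: calculated 172.1 vs reported 204.2 → residual 32.1 km
  GSC: calculated 164.3 vs reported 164.6 → residual 0.3 km
  PFO: calculated 223.8 vs reported 224.0 → residual 0.2 km
CMB, GSC, PFO are mutually consistent (residuals ≈ 0); ELK is off by 32.1 km.

ELK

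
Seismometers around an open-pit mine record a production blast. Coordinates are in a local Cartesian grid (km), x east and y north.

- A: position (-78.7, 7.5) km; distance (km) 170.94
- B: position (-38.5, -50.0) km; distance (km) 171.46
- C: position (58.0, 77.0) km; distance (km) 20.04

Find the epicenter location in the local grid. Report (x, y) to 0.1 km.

Circle about each station: (x + 78.7)² + (y − 7.5)² = 170.94²; (x + 38.5)² + (y + 50.0)² = 171.46²; (x − 58.0)² + (y − 77.0)² = 20.04².
Subtracting pairs of circle equations eliminates x²+y² and gives linear equations (the radical axes):
80.4 x − 115.0 y = -2445.74
273.4 x + 139.0 y = 31861.94
Solving the 2×2 system: x ≈ 78.0, y ≈ 75.8 km.
Check against A (with the unrounded x, y): √((x + 78.7)²+(y − 7.5)²) = 170.94 ≈ 170.94 km. ✓

(78.0, 75.8)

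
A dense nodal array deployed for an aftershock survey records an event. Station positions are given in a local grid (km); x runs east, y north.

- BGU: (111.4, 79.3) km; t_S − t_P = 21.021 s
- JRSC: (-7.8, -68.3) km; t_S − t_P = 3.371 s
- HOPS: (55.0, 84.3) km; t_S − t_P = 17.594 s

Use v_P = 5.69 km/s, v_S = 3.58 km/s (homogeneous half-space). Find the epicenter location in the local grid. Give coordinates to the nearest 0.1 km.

(-38.5, -57.5)

Distance from S−P lag: d = Δt · v_P v_S / (v_P − v_S) = Δt · (5.69·3.58)/(5.69−3.58) ≈ 9.6541·Δt.
So d_BGU = 202.94, d_JRSC = 32.54, d_HOPS = 169.85 km.
Circle about each station: (x − 111.4)² + (y − 79.3)² = 202.94²; (x + 7.8)² + (y + 68.3)² = 32.54²; (x − 55.0)² + (y − 84.3)² = 169.85².
Subtracting pairs of circle equations eliminates x²+y² and gives linear equations (the radical axes):
-238.4 x − 295.2 y = 26153.07
-112.8 x + 10.0 y = 3768.66
Solving the 2×2 system: x ≈ -38.5, y ≈ -57.5 km.
Check against BGU (with the unrounded x, y): √((x − 111.4)²+(y − 79.3)²) = 202.94 ≈ 202.94 km. ✓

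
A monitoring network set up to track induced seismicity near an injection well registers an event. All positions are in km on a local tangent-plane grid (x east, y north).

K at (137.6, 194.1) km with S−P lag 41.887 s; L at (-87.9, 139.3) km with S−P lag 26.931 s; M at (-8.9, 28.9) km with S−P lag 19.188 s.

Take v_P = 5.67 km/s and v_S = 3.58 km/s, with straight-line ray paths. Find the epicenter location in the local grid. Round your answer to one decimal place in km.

x ≈ -120.7 km, y ≈ -120.2 km

Distance from S−P lag: d = Δt · v_P v_S / (v_P − v_S) = Δt · (5.67·3.58)/(5.67−3.58) ≈ 9.7122·Δt.
So d_K = 406.82, d_L = 261.56, d_M = 186.36 km.
Circle about each station: (x − 137.6)² + (y − 194.1)² = 406.82²; (x + 87.9)² + (y − 139.3)² = 261.56²; (x + 8.9)² + (y − 28.9)² = 186.36².
Subtracting pairs of circle equations eliminates x²+y² and gives linear equations (the radical axes):
-451.0 x − 109.6 y = 67611.21
-293.0 x − 330.4 y = 75078.31
Solving the 2×2 system: x ≈ -120.7, y ≈ -120.2 km.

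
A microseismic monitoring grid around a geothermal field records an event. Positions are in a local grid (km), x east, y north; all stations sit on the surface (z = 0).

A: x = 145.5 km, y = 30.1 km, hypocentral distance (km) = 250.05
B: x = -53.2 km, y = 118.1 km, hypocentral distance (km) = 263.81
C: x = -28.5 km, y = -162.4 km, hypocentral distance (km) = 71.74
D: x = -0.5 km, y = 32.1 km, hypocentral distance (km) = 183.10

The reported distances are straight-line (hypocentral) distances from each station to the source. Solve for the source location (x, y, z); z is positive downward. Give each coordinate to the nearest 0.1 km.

Each station gives a sphere (x−x_i)² + (y−y_i)² + z² = d_i² (stations at z=0).
Subtracting the A sphere from B and C: z² cancels, leaving linear equations in x and y:
-397.4 x + 176.0 y = -12369.12
-348.0 x − 385.0 y = 62488.12
Solving: x ≈ -29.106, y ≈ -135.998 km (keep extra digits for the depth step; rounded: -29.1, -136.0).
Then from the A sphere: z² = 250.05² − (x − 145.5)² − (y − 30.1)² with x = -29.106, y = -135.998, so z ≈ 66.702 ≈ 66.7 km.

(-29.1, -136.0, 66.7)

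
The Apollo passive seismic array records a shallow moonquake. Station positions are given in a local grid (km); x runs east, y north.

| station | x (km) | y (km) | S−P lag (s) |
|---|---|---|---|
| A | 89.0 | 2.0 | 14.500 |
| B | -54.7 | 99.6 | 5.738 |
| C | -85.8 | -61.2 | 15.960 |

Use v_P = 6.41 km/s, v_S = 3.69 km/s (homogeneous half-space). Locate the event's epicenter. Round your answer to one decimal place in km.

x ≈ -21.9 km, y ≈ 62.0 km

Distance from S−P lag: d = Δt · v_P v_S / (v_P − v_S) = Δt · (6.41·3.69)/(6.41−3.69) ≈ 8.6959·Δt.
So d_A = 126.09, d_B = 49.90, d_C = 138.79 km.
Circle about each station: (x − 89.0)² + (y − 2.0)² = 126.09²; (x + 54.7)² + (y − 99.6)² = 49.90²; (x + 85.8)² + (y + 61.2)² = 138.79².
Subtracting the A equation from the B and C equations removes the quadratic terms:
-287.4 x + 195.2 y = 18395.93
-349.6 x − 126.4 y = -181.90
Solving the 2×2 system: x ≈ -21.9, y ≈ 62.0 km.
Check against A (with the unrounded x, y): √((x − 89.0)²+(y − 2.0)²) = 126.09 ≈ 126.09 km. ✓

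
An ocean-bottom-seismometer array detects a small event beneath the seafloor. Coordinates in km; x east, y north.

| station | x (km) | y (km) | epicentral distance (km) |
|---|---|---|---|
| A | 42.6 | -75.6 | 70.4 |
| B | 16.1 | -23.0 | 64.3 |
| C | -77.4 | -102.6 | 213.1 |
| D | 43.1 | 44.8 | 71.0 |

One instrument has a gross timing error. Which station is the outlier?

Solve using three stations at a time. Using A, B, D (subtract circle equations pairwise → linear system) gives (x, y) ≈ (80.1, -15.9).
Distances from that point to each station vs reported:
  A: calculated 70.5 vs reported 70.4 → residual 0.1 km
  B: calculated 64.4 vs reported 64.3 → residual 0.1 km
  C: calculated 179.8 vs reported 213.1 → residual 33.3 km
  D: calculated 71.1 vs reported 71.0 → residual 0.1 km
A, B, D are mutually consistent (residuals ≈ 0); C is off by 33.3 km.

C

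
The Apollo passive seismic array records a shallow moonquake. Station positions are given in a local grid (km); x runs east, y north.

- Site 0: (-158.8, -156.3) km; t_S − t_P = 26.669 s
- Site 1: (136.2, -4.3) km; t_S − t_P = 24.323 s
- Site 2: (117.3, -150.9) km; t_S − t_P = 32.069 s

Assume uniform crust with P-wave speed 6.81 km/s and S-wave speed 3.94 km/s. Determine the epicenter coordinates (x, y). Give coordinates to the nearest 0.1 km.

Distance from S−P lag: d = Δt · v_P v_S / (v_P − v_S) = Δt · (6.81·3.94)/(6.81−3.94) ≈ 9.3489·Δt.
So d_Site 0 = 249.33, d_Site 1 = 227.39, d_Site 2 = 299.81 km.
Circle about each station: (x + 158.8)² + (y + 156.3)² = 249.33²; (x − 136.2)² + (y + 4.3)² = 227.39²; (x − 117.3)² + (y + 150.9)² = 299.81².
Subtracting pairs of circle equations eliminates x²+y² and gives linear equations (the radical axes):
590.0 x + 304.0 y = -20618.96
552.2 x + 10.8 y = -40837.62
Solving the 2×2 system: x ≈ -75.5, y ≈ 78.7 km.

x ≈ -75.5 km, y ≈ 78.7 km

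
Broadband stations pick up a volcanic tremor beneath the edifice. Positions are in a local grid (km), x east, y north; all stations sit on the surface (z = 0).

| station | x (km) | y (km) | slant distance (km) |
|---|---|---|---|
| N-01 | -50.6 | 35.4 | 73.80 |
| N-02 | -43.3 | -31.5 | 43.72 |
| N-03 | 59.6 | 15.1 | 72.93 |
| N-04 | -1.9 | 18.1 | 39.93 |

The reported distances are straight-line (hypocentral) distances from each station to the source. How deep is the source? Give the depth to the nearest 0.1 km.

z ≈ 12.8 km

Each station gives a sphere (x−x_i)² + (y−y_i)² + z² = d_i² (stations at z=0).
Subtracting the N-01 sphere from N-02 and N-03: z² cancels, leaving linear equations in x and y:
14.6 x − 133.8 y = 2588.62
220.4 x − 40.6 y = 94.31
Solving: x ≈ -3.200, y ≈ -19.696 km (keep extra digits for the depth step; rounded: -3.2, -19.7).
Then from the N-01 sphere: z² = 73.80² − (x + 50.6)² − (y − 35.4)² with x = -3.200, y = -19.696, so z ≈ 12.811 ≈ 12.8 km.
Check against N-04 (with the unrounded solution): distance 39.93 ≈ 39.93 km. ✓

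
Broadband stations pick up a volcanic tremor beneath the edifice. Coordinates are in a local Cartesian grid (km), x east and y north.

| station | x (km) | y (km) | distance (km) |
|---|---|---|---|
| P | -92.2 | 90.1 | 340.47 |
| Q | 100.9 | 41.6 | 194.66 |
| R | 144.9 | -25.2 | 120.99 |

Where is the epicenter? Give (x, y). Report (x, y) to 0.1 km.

Circle about each station: (x + 92.2)² + (y − 90.1)² = 340.47²; (x − 100.9)² + (y − 41.6)² = 194.66²; (x − 144.9)² + (y + 25.2)² = 120.99².
Subtracting pairs of circle equations eliminates x²+y² and gives linear equations (the radical axes):
386.2 x − 97.0 y = 73319.83
474.2 x − 230.6 y = 106293.44
Solving the 2×2 system: x ≈ 153.2, y ≈ -145.9 km.

x ≈ 153.2 km, y ≈ -145.9 km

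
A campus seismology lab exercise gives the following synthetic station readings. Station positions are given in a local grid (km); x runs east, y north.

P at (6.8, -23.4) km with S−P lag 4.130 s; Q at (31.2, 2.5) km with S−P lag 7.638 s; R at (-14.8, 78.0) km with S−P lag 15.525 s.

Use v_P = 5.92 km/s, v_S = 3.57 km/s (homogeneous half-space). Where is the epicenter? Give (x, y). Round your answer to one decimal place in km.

Distance from S−P lag: d = Δt · v_P v_S / (v_P − v_S) = Δt · (5.92·3.57)/(5.92−3.57) ≈ 8.9934·Δt.
So d_P = 37.14, d_Q = 68.69, d_R = 139.62 km.
Circle about each station: (x − 6.8)² + (y + 23.4)² = 37.14²; (x − 31.2)² + (y − 2.5)² = 68.69²; (x + 14.8)² + (y − 78.0)² = 139.62².
Subtracting pairs of circle equations eliminates x²+y² and gives linear equations (the radical axes):
48.8 x + 51.8 y = -2953.05
-43.2 x + 202.8 y = -12405.12
Solving the 2×2 system: x ≈ 3.6, y ≈ -60.4 km.

x ≈ 3.6 km, y ≈ -60.4 km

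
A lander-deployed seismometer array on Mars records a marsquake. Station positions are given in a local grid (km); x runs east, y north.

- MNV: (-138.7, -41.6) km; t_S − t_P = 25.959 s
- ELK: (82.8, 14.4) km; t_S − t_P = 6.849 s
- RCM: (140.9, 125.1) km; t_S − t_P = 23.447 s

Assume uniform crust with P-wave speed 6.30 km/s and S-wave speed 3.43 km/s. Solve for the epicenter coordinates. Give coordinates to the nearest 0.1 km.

(56.4, -29.9)

Distance from S−P lag: d = Δt · v_P v_S / (v_P − v_S) = Δt · (6.30·3.43)/(6.30−3.43) ≈ 7.5293·Δt.
So d_MNV = 195.45, d_ELK = 51.57, d_RCM = 176.54 km.
Circle about each station: (x + 138.7)² + (y + 41.6)² = 195.45²; (x − 82.8)² + (y − 14.4)² = 51.57²; (x − 140.9)² + (y − 125.1)² = 176.54².
Subtracting pairs of circle equations eliminates x²+y² and gives linear equations (the radical axes):
443.0 x + 112.0 y = 21636.19
559.2 x + 333.4 y = 21568.90
Solving the 2×2 system: x ≈ 56.4, y ≈ -29.9 km.
Check against MNV (with the unrounded x, y): √((x + 138.7)²+(y + 41.6)²) = 195.45 ≈ 195.45 km. ✓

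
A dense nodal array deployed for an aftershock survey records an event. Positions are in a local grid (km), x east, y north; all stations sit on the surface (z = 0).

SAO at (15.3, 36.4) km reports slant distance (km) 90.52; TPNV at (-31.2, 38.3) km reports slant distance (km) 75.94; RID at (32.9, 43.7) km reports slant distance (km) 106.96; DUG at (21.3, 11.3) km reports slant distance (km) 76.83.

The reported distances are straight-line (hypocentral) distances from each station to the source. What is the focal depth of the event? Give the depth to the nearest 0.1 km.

Each station gives a sphere (x−x_i)² + (y−y_i)² + z² = d_i² (stations at z=0).
Subtracting the SAO sphere from TPNV and RID: z² cancels, leaving linear equations in x and y:
-93.0 x + 3.8 y = 3308.27
35.2 x + 14.6 y = -1813.52
Solving: x ≈ -37.003, y ≈ -35.001 km (keep extra digits for the depth step; rounded: -37.0, -35.0).
Then from the SAO sphere: z² = 90.52² − (x − 15.3)² − (y − 36.4)² with x = -37.003, y = -35.001, so z ≈ 18.978 ≈ 19.0 km.

19.0 km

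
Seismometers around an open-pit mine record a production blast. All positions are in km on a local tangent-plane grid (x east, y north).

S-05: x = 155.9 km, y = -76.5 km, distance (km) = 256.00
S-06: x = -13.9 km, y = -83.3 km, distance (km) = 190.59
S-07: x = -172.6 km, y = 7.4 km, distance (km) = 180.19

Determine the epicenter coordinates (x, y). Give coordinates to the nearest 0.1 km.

(-22.5, 107.1)

Circle about each station: (x − 155.9)² + (y + 76.5)² = 256.00²; (x + 13.9)² + (y + 83.3)² = 190.59²; (x + 172.6)² + (y − 7.4)² = 180.19².
Subtracting pairs of circle equations eliminates x²+y² and gives linear equations (the radical axes):
-339.6 x − 13.6 y = 6186.49
-657.0 x + 167.8 y = 32756.02
Solving the 2×2 system: x ≈ -22.5, y ≈ 107.1 km.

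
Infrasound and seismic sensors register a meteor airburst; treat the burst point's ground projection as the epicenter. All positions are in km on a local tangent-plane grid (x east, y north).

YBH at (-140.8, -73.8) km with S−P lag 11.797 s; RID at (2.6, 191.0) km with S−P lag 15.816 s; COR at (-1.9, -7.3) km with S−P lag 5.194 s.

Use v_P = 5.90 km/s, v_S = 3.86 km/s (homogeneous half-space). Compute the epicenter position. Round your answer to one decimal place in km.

x ≈ -51.4 km, y ≈ 22.9 km

Distance from S−P lag: d = Δt · v_P v_S / (v_P − v_S) = Δt · (5.90·3.86)/(5.90−3.86) ≈ 11.1637·Δt.
So d_YBH = 131.70, d_RID = 176.57, d_COR = 57.98 km.
Circle about each station: (x + 140.8)² + (y + 73.8)² = 131.70²; (x − 2.6)² + (y − 191.0)² = 176.57²; (x + 1.9)² + (y + 7.3)² = 57.98².
Subtracting the YBH equation from the RID and COR equations removes the quadratic terms:
286.8 x + 529.6 y = -2615.39
277.8 x + 133.0 y = -11230.97
Solving the 2×2 system: x ≈ -51.4, y ≈ 22.9 km.
Check against YBH (with the unrounded x, y): √((x + 140.8)²+(y + 73.8)²) = 131.70 ≈ 131.70 km. ✓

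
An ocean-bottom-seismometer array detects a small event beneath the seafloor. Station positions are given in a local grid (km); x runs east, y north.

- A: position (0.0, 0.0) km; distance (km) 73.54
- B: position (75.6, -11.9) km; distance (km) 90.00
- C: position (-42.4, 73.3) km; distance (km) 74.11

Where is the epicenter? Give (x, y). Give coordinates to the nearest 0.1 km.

Circle about each station: x² + y² = 73.54²; (x − 75.6)² + (y + 11.9)² = 90.00²; (x + 42.4)² + (y − 73.3)² = 74.11².
Subtracting the A equation from the B and C equations removes the quadratic terms:
151.2 x − 23.8 y = 3165.10
-84.8 x + 146.6 y = 7086.49
Solving the 2×2 system: x ≈ 31.4, y ≈ 66.5 km.

x ≈ 31.4 km, y ≈ 66.5 km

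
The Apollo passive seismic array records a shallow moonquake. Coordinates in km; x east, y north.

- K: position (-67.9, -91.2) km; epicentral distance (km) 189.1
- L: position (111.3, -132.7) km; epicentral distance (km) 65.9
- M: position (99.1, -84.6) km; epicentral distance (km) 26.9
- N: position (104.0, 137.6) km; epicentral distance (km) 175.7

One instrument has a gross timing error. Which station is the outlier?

Solve using three stations at a time. Using K, L, M (subtract circle equations pairwise → linear system) gives (x, y) ≈ (119.7, -67.4).
Distances from that point to each station vs reported:
  K: calculated 189.1 vs reported 189.1 → residual 0.0 km
  L: calculated 65.9 vs reported 65.9 → residual 0.0 km
  M: calculated 26.9 vs reported 26.9 → residual 0.0 km
  N: calculated 205.6 vs reported 175.7 → residual 29.9 km
K, L, M are mutually consistent (residuals ≈ 0); N is off by 29.9 km.

N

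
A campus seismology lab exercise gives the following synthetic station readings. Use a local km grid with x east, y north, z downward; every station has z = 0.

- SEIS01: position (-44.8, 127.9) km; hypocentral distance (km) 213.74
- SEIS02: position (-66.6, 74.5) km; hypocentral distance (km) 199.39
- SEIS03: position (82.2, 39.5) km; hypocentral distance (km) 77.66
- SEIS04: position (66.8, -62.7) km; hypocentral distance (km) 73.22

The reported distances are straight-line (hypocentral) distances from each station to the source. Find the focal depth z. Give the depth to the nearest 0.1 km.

depth ≈ 46.3 km

Each station gives a sphere (x−x_i)² + (y−y_i)² + z² = d_i² (stations at z=0).
Subtracting the SEIS01 sphere from SEIS02 and SEIS03: z² cancels, leaving linear equations in x and y:
-43.6 x − 106.8 y = -2451.22
254.0 x − 176.8 y = 29605.35
Solving: x ≈ 103.205, y ≈ -19.181 km (keep extra digits for the depth step; rounded: 103.2, -19.2).
Then from the SEIS01 sphere: z² = 213.74² − (x + 44.8)² − (y − 127.9)² with x = 103.205, y = -19.181, so z ≈ 46.330 ≈ 46.3 km.
Check against SEIS04 (with the unrounded solution): distance 73.25 ≈ 73.22 km. ✓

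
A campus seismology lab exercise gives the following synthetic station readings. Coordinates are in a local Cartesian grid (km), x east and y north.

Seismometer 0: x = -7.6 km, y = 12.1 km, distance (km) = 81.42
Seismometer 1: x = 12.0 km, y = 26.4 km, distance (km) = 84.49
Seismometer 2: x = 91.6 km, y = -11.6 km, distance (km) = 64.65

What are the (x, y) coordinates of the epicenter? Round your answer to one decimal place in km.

Circle about each station: (x + 7.6)² + (y − 12.1)² = 81.42²; (x − 12.0)² + (y − 26.4)² = 84.49²; (x − 91.6)² + (y + 11.6)² = 64.65².
Subtracting pairs of circle equations eliminates x²+y² and gives linear equations (the radical axes):
39.2 x + 28.6 y = 127.45
198.4 x − 47.4 y = 10770.54
Solving the 2×2 system: x ≈ 41.7, y ≈ -52.7 km.

x ≈ 41.7 km, y ≈ -52.7 km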